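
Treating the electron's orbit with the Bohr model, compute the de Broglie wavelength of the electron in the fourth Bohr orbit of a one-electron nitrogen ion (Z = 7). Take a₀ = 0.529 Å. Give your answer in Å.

1.90 Å

The Bohr quantisation condition is nλ = 2πr_n.
r_n = n²a₀/Z = 1.21 Å
λ = 2πr_n/n = 2π·1.21/4 = 1.90 Å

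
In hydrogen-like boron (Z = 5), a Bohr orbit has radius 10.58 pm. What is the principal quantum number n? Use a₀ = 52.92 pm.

r_n = n²a₀/Z ⇒ n² = rZ/a₀ = 10.58 × 5 / 52.92 ≈ 1.00
n = 1

1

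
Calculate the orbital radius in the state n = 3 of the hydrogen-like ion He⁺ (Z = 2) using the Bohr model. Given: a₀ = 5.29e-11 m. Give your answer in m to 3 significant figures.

2.38e-10 m

r_n = n²a₀/Z = 3² × 5.29e-11 / 2
    = 9 × 5.29e-11 / 2 = 2.38e-10 m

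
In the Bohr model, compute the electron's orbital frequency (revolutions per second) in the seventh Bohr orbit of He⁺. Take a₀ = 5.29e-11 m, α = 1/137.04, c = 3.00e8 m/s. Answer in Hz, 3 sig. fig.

7.68e13 Hz

r = n²a₀/Z = 1.30e-9 m, v = Zαc/n = 6.25e5 m/s
f = v/(2πr) = 7.68e13 Hz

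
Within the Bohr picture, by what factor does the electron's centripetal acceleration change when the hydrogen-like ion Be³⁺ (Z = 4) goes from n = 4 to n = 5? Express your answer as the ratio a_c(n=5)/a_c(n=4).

a_c ∝ Z^3 · n^-4; with Z fixed, a_c ∝ n^-4.
a_c(n=5)/a_c(n=4) = (5/4)^-4 = 256/625

256/625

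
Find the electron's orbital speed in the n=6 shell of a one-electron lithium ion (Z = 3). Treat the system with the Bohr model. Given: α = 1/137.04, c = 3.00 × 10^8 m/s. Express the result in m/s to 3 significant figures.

1.09 × 10^6 m/s

v_n = Zαc/n = 3 × 0.00730 × 3.00 × 10^8 / 6
    = 1.09 × 10^6 m/s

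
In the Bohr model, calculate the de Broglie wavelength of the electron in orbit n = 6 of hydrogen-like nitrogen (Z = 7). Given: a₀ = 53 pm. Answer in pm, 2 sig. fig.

290 pm

The Bohr quantisation condition is nλ = 2πr_n.
r_n = n²a₀/Z = 270 pm
λ = 2πr_n/n = 2π·270/6 = 290 pm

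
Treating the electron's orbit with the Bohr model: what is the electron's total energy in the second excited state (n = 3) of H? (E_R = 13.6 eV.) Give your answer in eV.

E_n = −E_R·Z²/n² = −13.6 × 1²/3² = -1.51 eV

-1.51 eV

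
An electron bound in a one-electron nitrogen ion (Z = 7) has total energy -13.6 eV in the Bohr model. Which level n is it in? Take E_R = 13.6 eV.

E_n = −E_R Z²/n² ⇒ n² = E_R Z²/(−E_n) = 13.6 × 7² / 13.6 ≈ 49.00
n = 7

7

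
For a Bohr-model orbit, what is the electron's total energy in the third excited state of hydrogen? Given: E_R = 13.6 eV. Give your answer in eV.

-0.850 eV

E_n = −E_R·Z²/n² = −13.6 × 1²/4² = -0.850 eV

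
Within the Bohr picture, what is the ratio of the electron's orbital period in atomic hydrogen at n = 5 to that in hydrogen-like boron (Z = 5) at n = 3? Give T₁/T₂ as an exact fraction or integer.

3125/27

T ∝ Z^-2 · n^3
T₁/T₂ = (1/5)^-2 · (5/3)^3 = 3125/27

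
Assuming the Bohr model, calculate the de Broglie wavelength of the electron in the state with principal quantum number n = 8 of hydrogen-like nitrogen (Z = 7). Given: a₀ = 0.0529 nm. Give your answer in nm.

0.380 nm

The Bohr quantisation condition is nλ = 2πr_n.
r_n = n²a₀/Z = 0.484 nm
λ = 2πr_n/n = 2π·0.484/8 = 0.380 nm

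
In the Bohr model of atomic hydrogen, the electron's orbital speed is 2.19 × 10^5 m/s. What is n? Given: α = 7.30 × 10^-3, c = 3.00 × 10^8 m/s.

v_n = Zαc/n ⇒ n = Zαc/v = 1 × 0.00730 × 3.00 × 10^8 / 2.19 × 10^5 ≈ 10.00
n = 10

10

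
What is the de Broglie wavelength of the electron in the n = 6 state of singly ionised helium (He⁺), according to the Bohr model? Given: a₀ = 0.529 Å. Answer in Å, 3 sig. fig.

The Bohr quantisation condition is nλ = 2πr_n.
r_n = n²a₀/Z = 9.52 Å
λ = 2πr_n/n = 2π·9.52/6 = 9.97 Å

9.97 Å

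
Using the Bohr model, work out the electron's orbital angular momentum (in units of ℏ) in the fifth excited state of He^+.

6

L_n = nℏ, so L/ℏ = n = 6.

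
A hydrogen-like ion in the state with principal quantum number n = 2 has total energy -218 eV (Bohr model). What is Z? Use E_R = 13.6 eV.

8

E_n = −E_R Z²/n² ⇒ Z² = −E_n n²/E_R = 218 × 2² / 13.6 ≈ 64.12
Z = 8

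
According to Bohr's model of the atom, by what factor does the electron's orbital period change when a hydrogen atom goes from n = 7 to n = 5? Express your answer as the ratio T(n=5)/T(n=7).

T ∝ Z^-2 · n^3; with Z fixed, T ∝ n^3.
T(n=5)/T(n=7) = (5/7)^3 = 125/343

125/343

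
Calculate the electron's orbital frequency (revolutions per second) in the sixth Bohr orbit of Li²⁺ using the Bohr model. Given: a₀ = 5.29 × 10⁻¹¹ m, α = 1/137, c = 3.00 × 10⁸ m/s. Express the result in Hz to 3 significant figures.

2.75 × 10¹⁴ Hz

r = n²a₀/Z = 6.35 × 10⁻¹⁰ m, v = Zαc/n = 1.09 × 10⁶ m/s
f = v/(2πr) = 2.75 × 10¹⁴ Hz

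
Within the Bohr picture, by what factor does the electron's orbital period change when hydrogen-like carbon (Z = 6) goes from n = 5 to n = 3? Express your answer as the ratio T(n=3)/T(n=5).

27/125

T ∝ Z^-2 · n^3; with Z fixed, T ∝ n^3.
T(n=3)/T(n=5) = (3/5)^3 = 27/125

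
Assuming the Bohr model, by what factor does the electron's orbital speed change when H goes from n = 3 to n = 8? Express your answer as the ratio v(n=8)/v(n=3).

v ∝ Z^1 · n^-1; with Z fixed, v ∝ n^-1.
v(n=8)/v(n=3) = (8/3)^-1 = 3/8

3/8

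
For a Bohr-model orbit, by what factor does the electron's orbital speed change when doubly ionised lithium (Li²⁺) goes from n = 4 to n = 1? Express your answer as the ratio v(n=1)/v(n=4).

v ∝ Z^1 · n^-1; with Z fixed, v ∝ n^-1.
v(n=1)/v(n=4) = (1/4)^-1 = 4

4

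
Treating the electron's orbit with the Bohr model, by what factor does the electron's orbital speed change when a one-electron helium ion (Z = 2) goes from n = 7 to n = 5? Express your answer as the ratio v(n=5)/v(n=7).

7/5

v ∝ Z^1 · n^-1; with Z fixed, v ∝ n^-1.
v(n=5)/v(n=7) = (5/7)^-1 = 7/5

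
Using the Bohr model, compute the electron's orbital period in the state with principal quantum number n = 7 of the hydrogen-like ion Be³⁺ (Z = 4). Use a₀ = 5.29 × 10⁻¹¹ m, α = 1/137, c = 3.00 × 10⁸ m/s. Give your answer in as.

3250 as

r = n²a₀/Z = 7²·5.29 × 10⁻¹¹/4 = 6.48 × 10⁻¹⁰ m
v = Zαc/n = 4·0.00730·3.00 × 10⁸/7 = 1.25 × 10⁶ m/s
T = 2πr/v = 3.25 × 10⁻¹⁵ s = 3250 as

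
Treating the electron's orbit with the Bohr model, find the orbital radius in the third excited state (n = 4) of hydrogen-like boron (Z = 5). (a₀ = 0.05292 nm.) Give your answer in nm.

0.1693 nm

r_n = n²a₀/Z = 4² × 0.05292 / 5
    = 16 × 0.05292 / 5 = 0.1693 nm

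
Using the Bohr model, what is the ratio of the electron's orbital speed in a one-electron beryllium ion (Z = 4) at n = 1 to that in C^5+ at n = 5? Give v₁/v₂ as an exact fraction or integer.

v ∝ Z^1 · n^-1
v₁/v₂ = (4/6)^1 · (1/5)^-1 = 10/3

10/3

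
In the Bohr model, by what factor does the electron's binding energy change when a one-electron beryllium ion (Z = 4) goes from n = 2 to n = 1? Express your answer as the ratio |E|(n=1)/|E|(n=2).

4

|E| ∝ Z^2 · n^-2; with Z fixed, |E| ∝ n^-2.
|E|(n=1)/|E|(n=2) = (1/2)^-2 = 4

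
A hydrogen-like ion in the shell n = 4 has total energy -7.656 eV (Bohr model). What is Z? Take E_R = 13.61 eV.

3

E_n = −E_R Z²/n² ⇒ Z² = −E_n n²/E_R = 7.656 × 4² / 13.61 ≈ 9.00
Z = 3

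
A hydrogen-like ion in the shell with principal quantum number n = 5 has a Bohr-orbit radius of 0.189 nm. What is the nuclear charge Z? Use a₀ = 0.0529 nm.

7

r_n = n²a₀/Z ⇒ Z = n²a₀/r = 5² × 0.0529 / 0.189 ≈ 7.00
Z = 7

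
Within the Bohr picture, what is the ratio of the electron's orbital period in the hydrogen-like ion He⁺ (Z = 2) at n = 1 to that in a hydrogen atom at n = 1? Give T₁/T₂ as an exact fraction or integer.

1/4

T ∝ Z^-2 · n^3
T₁/T₂ = (2/1)^-2 · (1/1)^3 = 1/4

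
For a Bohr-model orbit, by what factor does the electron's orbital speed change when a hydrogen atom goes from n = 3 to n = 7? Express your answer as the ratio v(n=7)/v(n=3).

v ∝ Z^1 · n^-1; with Z fixed, v ∝ n^-1.
v(n=7)/v(n=3) = (7/3)^-1 = 3/7

3/7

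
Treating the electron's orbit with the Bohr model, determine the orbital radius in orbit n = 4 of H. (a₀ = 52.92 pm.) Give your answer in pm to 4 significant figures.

846.7 pm

r_n = n²a₀/Z = 4² × 52.92 / 1
    = 16 × 52.92 / 1 = 846.7 pm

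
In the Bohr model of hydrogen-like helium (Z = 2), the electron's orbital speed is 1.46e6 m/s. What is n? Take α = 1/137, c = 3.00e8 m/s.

3

v_n = Zαc/n ⇒ n = Zαc/v = 2 × 0.00730 × 3.00e8 / 1.46e6 ≈ 3.00
n = 3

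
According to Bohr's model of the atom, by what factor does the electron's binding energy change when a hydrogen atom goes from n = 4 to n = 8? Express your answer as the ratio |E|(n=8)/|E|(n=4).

|E| ∝ Z^2 · n^-2; with Z fixed, |E| ∝ n^-2.
|E|(n=8)/|E|(n=4) = (8/4)^-2 = 1/4

1/4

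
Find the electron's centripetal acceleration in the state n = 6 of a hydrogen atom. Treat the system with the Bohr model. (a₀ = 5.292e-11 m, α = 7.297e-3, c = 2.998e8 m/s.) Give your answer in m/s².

6.978e19 m/s²

r = n²a₀/Z = 1.905e-9 m, v = Zαc/n = 3.646e5 m/s
a = v²/r = (3.646e5)² / 1.905e-9 = 6.978e19 m/s²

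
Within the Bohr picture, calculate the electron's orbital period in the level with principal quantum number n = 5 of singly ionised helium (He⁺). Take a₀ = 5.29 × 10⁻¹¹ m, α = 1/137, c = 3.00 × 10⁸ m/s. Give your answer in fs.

4.74 fs

r = n²a₀/Z = 5²·5.29 × 10⁻¹¹/2 = 6.61 × 10⁻¹⁰ m
v = Zαc/n = 2·0.00730·3.00 × 10⁸/5 = 8.76 × 10⁵ m/s
T = 2πr/v = 4.74 × 10⁻¹⁵ s = 4.74 fs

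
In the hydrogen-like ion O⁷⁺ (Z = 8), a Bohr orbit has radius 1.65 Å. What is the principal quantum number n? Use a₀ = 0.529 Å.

5

r_n = n²a₀/Z ⇒ n² = rZ/a₀ = 1.65 × 8 / 0.529 ≈ 24.95
n = 5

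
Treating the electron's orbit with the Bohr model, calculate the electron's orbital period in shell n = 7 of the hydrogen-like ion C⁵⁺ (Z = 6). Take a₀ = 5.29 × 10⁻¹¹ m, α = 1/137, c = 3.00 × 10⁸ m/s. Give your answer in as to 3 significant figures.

r = n²a₀/Z = 7²·5.29 × 10⁻¹¹/6 = 4.32 × 10⁻¹⁰ m
v = Zαc/n = 6·0.00730·3.00 × 10⁸/7 = 1.88 × 10⁶ m/s
T = 2πr/v = 1.45 × 10⁻¹⁵ s = 1450 as

1450 as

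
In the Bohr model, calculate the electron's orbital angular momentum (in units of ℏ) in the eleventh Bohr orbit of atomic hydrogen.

11

L_n = nℏ, so L/ℏ = n = 11.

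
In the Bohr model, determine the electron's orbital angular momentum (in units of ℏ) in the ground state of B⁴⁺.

L_n = nℏ, so L/ℏ = n = 1.

1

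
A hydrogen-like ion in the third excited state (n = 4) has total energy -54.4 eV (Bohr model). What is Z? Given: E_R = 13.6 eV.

E_n = −E_R Z²/n² ⇒ Z² = −E_n n²/E_R = 54.4 × 4² / 13.6 ≈ 64.00
Z = 8

8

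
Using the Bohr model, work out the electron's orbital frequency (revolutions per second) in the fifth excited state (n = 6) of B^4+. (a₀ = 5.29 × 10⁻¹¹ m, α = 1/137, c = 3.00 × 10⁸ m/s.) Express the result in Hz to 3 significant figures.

r = n²a₀/Z = 3.81 × 10⁻¹⁰ m, v = Zαc/n = 1.82 × 10⁶ m/s
f = v/(2πr) = 7.63 × 10¹⁴ Hz

7.63 × 10¹⁴ Hz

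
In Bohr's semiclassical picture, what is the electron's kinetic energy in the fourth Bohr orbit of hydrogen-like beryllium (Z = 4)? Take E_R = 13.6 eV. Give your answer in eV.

13.6 eV

For a Coulomb orbit the virial theorem gives K = −E_n.
E_n = −E_R·Z²/n², so K = E_R·Z²/n² = 13.6 × 4²/4² = 13.6 eV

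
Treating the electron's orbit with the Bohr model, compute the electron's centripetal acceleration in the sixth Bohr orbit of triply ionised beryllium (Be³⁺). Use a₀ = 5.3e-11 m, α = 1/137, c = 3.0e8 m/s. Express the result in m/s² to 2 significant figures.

r = n²a₀/Z = 4.8e-10 m, v = Zαc/n = 1.5e6 m/s
a = v²/r = (1.5e6)² / 4.8e-10 = 4.5e21 m/s²

4.5e21 m/s²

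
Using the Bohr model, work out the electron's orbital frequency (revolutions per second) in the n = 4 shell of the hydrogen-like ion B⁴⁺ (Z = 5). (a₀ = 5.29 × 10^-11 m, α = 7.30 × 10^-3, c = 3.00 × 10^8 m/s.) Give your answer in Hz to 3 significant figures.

r = n²a₀/Z = 1.69 × 10^-10 m, v = Zαc/n = 2.74 × 10^6 m/s
f = v/(2πr) = 2.57 × 10^15 Hz

2.57 × 10^15 Hz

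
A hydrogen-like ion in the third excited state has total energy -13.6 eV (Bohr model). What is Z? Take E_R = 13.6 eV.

E_n = −E_R Z²/n² ⇒ Z² = −E_n n²/E_R = 13.6 × 4² / 13.6 ≈ 16.00
Z = 4

4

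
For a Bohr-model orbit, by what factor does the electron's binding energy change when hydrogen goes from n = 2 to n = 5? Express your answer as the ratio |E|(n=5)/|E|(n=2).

4/25

|E| ∝ Z^2 · n^-2; with Z fixed, |E| ∝ n^-2.
|E|(n=5)/|E|(n=2) = (5/2)^-2 = 4/25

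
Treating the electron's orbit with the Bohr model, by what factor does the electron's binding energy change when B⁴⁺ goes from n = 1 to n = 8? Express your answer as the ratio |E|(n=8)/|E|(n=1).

|E| ∝ Z^2 · n^-2; with Z fixed, |E| ∝ n^-2.
|E|(n=8)/|E|(n=1) = (8/1)^-2 = 1/64

1/64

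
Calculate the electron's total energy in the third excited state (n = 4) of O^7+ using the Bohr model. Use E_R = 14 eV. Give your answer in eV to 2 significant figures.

E_n = −E_R·Z²/n² = −14 × 8²/4² = -56 eV

-56 eV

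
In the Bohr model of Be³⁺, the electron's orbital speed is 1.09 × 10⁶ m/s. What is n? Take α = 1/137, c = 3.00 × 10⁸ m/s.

8

v_n = Zαc/n ⇒ n = Zαc/v = 4 × 0.00730 × 3.00 × 10⁸ / 1.09 × 10⁶ ≈ 8.04
n = 8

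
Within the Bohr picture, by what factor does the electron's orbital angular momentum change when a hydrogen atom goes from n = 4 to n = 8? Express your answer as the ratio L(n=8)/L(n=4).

L = nℏ depends only on n, so L ∝ n.
L(n=8)/L(n=4) = (8/4)^1 = 2

2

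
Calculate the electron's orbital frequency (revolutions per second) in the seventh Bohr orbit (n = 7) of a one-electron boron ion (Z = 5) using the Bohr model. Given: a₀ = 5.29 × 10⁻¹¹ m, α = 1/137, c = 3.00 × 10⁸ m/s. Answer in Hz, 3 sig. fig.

r = n²a₀/Z = 5.18 × 10⁻¹⁰ m, v = Zαc/n = 1.56 × 10⁶ m/s
f = v/(2πr) = 4.80 × 10¹⁴ Hz

4.80 × 10¹⁴ Hz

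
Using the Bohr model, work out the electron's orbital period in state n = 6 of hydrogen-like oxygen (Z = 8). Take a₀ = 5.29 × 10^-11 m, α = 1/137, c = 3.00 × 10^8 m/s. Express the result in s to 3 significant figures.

5.12 × 10^-16 s

r = n²a₀/Z = 6²·5.29 × 10^-11/8 = 2.38 × 10^-10 m
v = Zαc/n = 8·0.00730·3.00 × 10^8/6 = 2.92 × 10^6 m/s
T = 2πr/v = 5.12 × 10^-16 s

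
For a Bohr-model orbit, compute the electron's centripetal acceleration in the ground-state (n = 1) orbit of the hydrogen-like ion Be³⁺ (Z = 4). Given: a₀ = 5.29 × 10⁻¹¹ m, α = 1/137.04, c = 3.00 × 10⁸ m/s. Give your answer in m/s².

5.80 × 10²⁴ m/s²

r = n²a₀/Z = 1.32 × 10⁻¹¹ m, v = Zαc/n = 8.76 × 10⁶ m/s
a = v²/r = (8.76 × 10⁶)² / 1.32 × 10⁻¹¹ = 5.80 × 10²⁴ m/s²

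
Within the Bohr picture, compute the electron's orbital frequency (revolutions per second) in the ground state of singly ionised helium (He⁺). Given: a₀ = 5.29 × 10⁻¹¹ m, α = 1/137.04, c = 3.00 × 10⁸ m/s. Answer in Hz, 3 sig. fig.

2.63 × 10¹⁶ Hz

r = n²a₀/Z = 2.65 × 10⁻¹¹ m, v = Zαc/n = 4.38 × 10⁶ m/s
f = v/(2πr) = 2.63 × 10¹⁶ Hz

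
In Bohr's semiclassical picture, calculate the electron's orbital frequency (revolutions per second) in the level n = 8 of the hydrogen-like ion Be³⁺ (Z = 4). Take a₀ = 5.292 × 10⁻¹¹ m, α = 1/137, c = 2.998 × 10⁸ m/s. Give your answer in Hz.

2.057 × 10¹⁴ Hz

r = n²a₀/Z = 8.467 × 10⁻¹⁰ m, v = Zαc/n = 1.094 × 10⁶ m/s
f = v/(2πr) = 2.057 × 10¹⁴ Hz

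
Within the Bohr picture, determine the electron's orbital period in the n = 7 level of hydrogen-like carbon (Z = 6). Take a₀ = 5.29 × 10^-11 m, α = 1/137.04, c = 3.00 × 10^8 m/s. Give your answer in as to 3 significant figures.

1450 as

r = n²a₀/Z = 7²·5.29 × 10^-11/6 = 4.32 × 10^-10 m
v = Zαc/n = 6·0.00730·3.00 × 10^8/7 = 1.88 × 10^6 m/s
T = 2πr/v = 1.45 × 10^-15 s = 1450 as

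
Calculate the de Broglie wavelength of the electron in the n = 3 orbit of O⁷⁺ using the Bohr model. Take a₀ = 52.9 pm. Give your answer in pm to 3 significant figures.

The Bohr quantisation condition is nλ = 2πr_n.
r_n = n²a₀/Z = 59.5 pm
λ = 2πr_n/n = 2π·59.5/3 = 125 pm

125 pm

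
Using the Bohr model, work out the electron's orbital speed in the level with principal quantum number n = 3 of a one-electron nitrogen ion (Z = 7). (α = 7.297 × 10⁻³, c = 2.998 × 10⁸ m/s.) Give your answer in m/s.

5.104 × 10⁶ m/s

v_n = Zαc/n = 7 × 0.007297 × 2.998 × 10⁸ / 3
    = 5.104 × 10⁶ m/s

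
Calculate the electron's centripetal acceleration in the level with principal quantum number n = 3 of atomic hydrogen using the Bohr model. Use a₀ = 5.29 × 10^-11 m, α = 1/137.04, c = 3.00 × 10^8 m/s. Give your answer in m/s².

r = n²a₀/Z = 4.76 × 10^-10 m, v = Zαc/n = 7.30 × 10^5 m/s
a = v²/r = (7.30 × 10^5)² / 4.76 × 10^-10 = 1.12 × 10^21 m/s²

1.12 × 10^21 m/s²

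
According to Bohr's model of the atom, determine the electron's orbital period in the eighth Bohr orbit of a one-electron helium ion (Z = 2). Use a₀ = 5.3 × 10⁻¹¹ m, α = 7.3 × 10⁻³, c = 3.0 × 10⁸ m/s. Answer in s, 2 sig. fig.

1.9 × 10⁻¹⁴ s

r = n²a₀/Z = 8²·5.3 × 10⁻¹¹/2 = 1.7 × 10⁻⁹ m
v = Zαc/n = 2·0.0073·3.0 × 10⁸/8 = 5.5 × 10⁵ m/s
T = 2πr/v = 1.9 × 10⁻¹⁴ s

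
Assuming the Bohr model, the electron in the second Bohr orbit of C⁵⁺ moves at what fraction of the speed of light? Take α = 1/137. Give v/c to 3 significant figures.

v_n = Zαc/n, so v/c = Zα/n = 6 × 0.00730 / 2 = 0.0219

0.0219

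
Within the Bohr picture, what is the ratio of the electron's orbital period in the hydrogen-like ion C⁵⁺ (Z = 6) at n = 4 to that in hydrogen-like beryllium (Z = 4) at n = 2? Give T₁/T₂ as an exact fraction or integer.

T ∝ Z^-2 · n^3
T₁/T₂ = (6/4)^-2 · (4/2)^3 = 32/9

32/9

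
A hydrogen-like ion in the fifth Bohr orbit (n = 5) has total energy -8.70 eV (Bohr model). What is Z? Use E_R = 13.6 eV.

4

E_n = −E_R Z²/n² ⇒ Z² = −E_n n²/E_R = 8.70 × 5² / 13.6 ≈ 15.99
Z = 4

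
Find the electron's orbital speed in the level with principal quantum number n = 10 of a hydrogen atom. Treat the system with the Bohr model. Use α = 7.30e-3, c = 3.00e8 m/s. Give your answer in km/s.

219 km/s

v_n = Zαc/n = 1 × 0.00730 × 3.00e8 / 10
    = 219 km/s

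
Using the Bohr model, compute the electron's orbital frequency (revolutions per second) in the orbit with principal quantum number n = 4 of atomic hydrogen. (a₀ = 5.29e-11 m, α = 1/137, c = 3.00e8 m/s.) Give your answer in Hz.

1.03e14 Hz

r = n²a₀/Z = 8.46e-10 m, v = Zαc/n = 5.47e5 m/s
f = v/(2πr) = 1.03e14 Hz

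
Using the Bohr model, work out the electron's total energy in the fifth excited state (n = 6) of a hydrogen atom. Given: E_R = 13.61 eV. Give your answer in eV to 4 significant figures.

E_n = −E_R·Z²/n² = −13.61 × 1²/6² = -0.3781 eV

-0.3781 eV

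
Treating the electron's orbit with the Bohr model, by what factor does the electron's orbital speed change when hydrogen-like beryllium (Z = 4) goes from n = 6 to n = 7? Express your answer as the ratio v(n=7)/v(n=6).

v ∝ Z^1 · n^-1; with Z fixed, v ∝ n^-1.
v(n=7)/v(n=6) = (7/6)^-1 = 6/7

6/7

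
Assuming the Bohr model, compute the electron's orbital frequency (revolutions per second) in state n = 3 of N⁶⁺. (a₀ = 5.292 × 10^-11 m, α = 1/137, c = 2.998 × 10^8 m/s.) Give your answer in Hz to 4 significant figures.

1.194 × 10^16 Hz

r = n²a₀/Z = 6.804 × 10^-11 m, v = Zαc/n = 5.106 × 10^6 m/s
f = v/(2πr) = 1.194 × 10^16 Hz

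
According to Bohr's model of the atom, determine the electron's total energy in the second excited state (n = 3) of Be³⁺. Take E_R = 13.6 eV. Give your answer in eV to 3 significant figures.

E_n = −E_R·Z²/n² = −13.6 × 4²/3² = -24.2 eV

-24.2 eV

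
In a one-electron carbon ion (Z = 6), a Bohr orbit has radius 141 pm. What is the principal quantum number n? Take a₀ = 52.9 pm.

r_n = n²a₀/Z ⇒ n² = rZ/a₀ = 141 × 6 / 52.9 ≈ 15.99
n = 4

4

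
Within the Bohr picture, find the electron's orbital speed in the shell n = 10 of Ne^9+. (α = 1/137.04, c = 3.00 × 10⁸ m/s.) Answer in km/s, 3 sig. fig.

2190 km/s

v_n = Zαc/n = 10 × 0.00730 × 3.00 × 10⁸ / 10
    = 2190 km/s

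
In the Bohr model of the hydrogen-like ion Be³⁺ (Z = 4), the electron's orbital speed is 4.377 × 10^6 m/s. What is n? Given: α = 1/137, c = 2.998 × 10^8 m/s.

2

v_n = Zαc/n ⇒ n = Zαc/v = 4 × 0.007299 × 2.998 × 10^8 / 4.377 × 10^6 ≈ 2.00
n = 2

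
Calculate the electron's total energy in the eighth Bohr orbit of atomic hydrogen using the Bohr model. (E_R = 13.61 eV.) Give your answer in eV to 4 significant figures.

-0.2127 eV

E_n = −E_R·Z²/n² = −13.61 × 1²/8² = -0.2127 eV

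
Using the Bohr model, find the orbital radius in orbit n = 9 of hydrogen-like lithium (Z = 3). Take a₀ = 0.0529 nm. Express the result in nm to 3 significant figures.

1.43 nm

r_n = n²a₀/Z = 9² × 0.0529 / 3
    = 81 × 0.0529 / 3 = 1.43 nm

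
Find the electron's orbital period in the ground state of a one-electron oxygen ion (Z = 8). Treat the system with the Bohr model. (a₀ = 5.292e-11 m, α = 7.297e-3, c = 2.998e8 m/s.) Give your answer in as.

r = n²a₀/Z = 1²·5.292e-11/8 = 6.615e-12 m
v = Zαc/n = 8·0.007297·2.998e8/1 = 1.750e7 m/s
T = 2πr/v = 2.375e-18 s = 2.375 as

2.375 as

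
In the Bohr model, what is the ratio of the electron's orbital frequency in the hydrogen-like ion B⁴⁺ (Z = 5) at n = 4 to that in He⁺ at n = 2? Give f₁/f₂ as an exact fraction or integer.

f ∝ Z^2 · n^-3
f₁/f₂ = (5/2)^2 · (4/2)^-3 = 25/32

25/32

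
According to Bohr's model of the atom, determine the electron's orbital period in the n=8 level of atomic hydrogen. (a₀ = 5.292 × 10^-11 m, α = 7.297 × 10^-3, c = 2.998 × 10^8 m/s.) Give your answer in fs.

r = n²a₀/Z = 8²·5.292 × 10^-11/1 = 3.387 × 10^-9 m
v = Zαc/n = 1·0.007297·2.998 × 10^8/8 = 2.735 × 10^5 m/s
T = 2πr/v = 7.782 × 10^-14 s = 77.82 fs

77.82 fs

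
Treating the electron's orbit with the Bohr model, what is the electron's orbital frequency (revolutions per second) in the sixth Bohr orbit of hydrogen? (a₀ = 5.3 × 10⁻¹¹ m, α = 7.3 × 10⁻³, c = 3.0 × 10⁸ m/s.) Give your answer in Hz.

r = n²a₀/Z = 1.9 × 10⁻⁹ m, v = Zαc/n = 3.6 × 10⁵ m/s
f = v/(2πr) = 3.0 × 10¹³ Hz

3.0 × 10¹³ Hz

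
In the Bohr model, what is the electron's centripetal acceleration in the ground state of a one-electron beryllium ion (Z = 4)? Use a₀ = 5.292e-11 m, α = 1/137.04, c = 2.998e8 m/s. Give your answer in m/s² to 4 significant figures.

r = n²a₀/Z = 1.323e-11 m, v = Zαc/n = 8.751e6 m/s
a = v²/r = (8.751e6)² / 1.323e-11 = 5.788e24 m/s²

5.788e24 m/s²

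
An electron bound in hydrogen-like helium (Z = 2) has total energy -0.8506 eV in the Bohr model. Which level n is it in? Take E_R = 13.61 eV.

8

E_n = −E_R Z²/n² ⇒ n² = E_R Z²/(−E_n) = 13.61 × 2² / 0.8506 ≈ 64.00
n = 8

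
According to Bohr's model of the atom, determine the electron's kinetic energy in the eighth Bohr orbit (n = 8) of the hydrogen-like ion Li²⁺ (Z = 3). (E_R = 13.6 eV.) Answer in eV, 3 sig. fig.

For a Coulomb orbit the virial theorem gives K = −E_n.
E_n = −E_R·Z²/n², so K = E_R·Z²/n² = 13.6 × 3²/8² = 1.91 eV

1.91 eV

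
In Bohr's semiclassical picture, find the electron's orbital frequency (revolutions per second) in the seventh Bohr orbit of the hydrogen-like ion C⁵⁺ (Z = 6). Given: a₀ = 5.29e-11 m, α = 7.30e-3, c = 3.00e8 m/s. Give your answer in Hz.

r = n²a₀/Z = 4.32e-10 m, v = Zαc/n = 1.88e6 m/s
f = v/(2πr) = 6.92e14 Hz

6.92e14 Hz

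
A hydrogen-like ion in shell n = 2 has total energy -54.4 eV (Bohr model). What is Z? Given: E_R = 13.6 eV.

E_n = −E_R Z²/n² ⇒ Z² = −E_n n²/E_R = 54.4 × 2² / 13.6 ≈ 16.00
Z = 4

4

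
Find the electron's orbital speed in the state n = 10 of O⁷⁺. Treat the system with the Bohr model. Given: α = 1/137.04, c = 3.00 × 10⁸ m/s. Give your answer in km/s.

1750 km/s

v_n = Zαc/n = 8 × 0.00730 × 3.00 × 10⁸ / 10
    = 1750 km/s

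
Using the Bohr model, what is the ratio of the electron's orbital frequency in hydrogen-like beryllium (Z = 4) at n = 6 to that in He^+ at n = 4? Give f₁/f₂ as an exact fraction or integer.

32/27

f ∝ Z^2 · n^-3
f₁/f₂ = (4/2)^2 · (6/4)^-3 = 32/27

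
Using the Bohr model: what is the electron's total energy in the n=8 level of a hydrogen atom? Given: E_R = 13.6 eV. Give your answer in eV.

E_n = −E_R·Z²/n² = −13.6 × 1²/8² = -0.212 eV

-0.212 eV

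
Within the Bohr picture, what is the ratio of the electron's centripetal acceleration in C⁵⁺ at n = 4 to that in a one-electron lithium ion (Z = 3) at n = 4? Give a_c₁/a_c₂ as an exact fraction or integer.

8

a_c ∝ Z^3 · n^-4
a_c₁/a_c₂ = (6/3)^3 · (4/4)^-4 = 8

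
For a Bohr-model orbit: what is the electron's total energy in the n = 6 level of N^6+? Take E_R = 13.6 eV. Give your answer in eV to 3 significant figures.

E_n = −E_R·Z²/n² = −13.6 × 7²/6² = -18.5 eV

-18.5 eV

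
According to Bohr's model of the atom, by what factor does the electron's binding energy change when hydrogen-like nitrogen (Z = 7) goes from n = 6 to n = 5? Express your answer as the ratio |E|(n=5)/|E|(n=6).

|E| ∝ Z^2 · n^-2; with Z fixed, |E| ∝ n^-2.
|E|(n=5)/|E|(n=6) = (5/6)^-2 = 36/25

36/25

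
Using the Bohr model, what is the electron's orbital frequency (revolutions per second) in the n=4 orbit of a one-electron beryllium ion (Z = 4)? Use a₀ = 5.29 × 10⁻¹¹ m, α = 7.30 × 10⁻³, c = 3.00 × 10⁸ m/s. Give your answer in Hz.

r = n²a₀/Z = 2.12 × 10⁻¹⁰ m, v = Zαc/n = 2.19 × 10⁶ m/s
f = v/(2πr) = 1.65 × 10¹⁵ Hz

1.65 × 10¹⁵ Hz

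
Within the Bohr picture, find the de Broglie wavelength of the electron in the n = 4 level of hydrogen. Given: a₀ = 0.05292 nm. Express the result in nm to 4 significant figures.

The Bohr quantisation condition is nλ = 2πr_n.
r_n = n²a₀/Z = 0.8467 nm
λ = 2πr_n/n = 2π·0.8467/4 = 1.330 nm

1.330 nm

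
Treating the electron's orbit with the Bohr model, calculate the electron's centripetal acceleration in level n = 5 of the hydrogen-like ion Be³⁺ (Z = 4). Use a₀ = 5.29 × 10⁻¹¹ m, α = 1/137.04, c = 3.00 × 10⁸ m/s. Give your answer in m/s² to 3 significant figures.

9.28 × 10²¹ m/s²

r = n²a₀/Z = 3.31 × 10⁻¹⁰ m, v = Zαc/n = 1.75 × 10⁶ m/s
a = v²/r = (1.75 × 10⁶)² / 3.31 × 10⁻¹⁰ = 9.28 × 10²¹ m/s²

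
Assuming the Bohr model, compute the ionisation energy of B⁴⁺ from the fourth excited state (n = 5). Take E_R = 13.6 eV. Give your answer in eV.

E_n = −E_R·Z²/n² = −13.6 × 5²/5² eV = -13.6 eV
Ionisation energy = −E_n = 13.6 eV

13.6 eV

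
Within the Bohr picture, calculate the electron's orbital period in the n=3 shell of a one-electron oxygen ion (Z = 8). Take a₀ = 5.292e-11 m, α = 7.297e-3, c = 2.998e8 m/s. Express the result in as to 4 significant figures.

r = n²a₀/Z = 3²·5.292e-11/8 = 5.954e-11 m
v = Zαc/n = 8·0.007297·2.998e8/3 = 5.834e6 m/s
T = 2πr/v = 6.412e-17 s = 64.12 as

64.12 as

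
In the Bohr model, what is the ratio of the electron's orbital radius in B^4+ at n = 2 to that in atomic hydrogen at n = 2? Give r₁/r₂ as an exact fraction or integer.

r ∝ Z^-1 · n^2
r₁/r₂ = (5/1)^-1 · (2/2)^2 = 1/5

1/5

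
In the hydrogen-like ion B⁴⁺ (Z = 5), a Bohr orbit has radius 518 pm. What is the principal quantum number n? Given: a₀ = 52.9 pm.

7

r_n = n²a₀/Z ⇒ n² = rZ/a₀ = 518 × 5 / 52.9 ≈ 48.96
n = 7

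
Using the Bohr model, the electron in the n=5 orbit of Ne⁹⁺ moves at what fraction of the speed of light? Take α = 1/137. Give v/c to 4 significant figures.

0.01460

v_n = Zαc/n, so v/c = Zα/n = 10 × 0.007299 / 5 = 0.01460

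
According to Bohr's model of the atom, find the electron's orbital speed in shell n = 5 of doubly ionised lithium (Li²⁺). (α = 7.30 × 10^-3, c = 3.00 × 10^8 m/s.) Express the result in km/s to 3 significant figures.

v_n = Zαc/n = 3 × 0.00730 × 3.00 × 10^8 / 5
    = 1310 km/s

1310 km/s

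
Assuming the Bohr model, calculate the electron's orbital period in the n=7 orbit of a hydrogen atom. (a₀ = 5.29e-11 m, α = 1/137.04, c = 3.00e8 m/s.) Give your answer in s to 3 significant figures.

5.21e-14 s

r = n²a₀/Z = 7²·5.29e-11/1 = 2.59e-9 m
v = Zαc/n = 1·0.00730·3.00e8/7 = 3.13e5 m/s
T = 2πr/v = 5.21e-14 s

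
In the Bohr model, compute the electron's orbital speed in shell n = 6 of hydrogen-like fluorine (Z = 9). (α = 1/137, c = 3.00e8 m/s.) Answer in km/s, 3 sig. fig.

3280 km/s

v_n = Zαc/n = 9 × 0.00730 × 3.00e8 / 6
    = 3280 km/s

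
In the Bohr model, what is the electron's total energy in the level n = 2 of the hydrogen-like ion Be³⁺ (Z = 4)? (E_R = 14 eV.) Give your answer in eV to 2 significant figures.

E_n = −E_R·Z²/n² = −14 × 4²/2² = -56 eV

-56 eV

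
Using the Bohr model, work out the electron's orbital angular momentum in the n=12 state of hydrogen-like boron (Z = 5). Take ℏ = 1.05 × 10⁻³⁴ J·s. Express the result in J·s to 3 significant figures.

1.26 × 10⁻³³ J·s

L_n = nℏ = 12 × 1.05 × 10⁻³⁴ = 1.26 × 10⁻³³ J·s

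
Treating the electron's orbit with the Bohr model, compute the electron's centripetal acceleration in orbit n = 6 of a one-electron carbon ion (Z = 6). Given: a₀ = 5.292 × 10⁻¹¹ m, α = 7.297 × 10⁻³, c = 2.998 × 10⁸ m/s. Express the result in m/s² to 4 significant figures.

1.507 × 10²² m/s²

r = n²a₀/Z = 3.175 × 10⁻¹⁰ m, v = Zαc/n = 2.188 × 10⁶ m/s
a = v²/r = (2.188 × 10⁶)² / 3.175 × 10⁻¹⁰ = 1.507 × 10²² m/s²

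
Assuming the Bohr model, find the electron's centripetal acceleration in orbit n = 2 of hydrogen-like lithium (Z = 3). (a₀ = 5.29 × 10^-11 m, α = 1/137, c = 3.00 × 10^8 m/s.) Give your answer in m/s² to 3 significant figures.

1.53 × 10^23 m/s²

r = n²a₀/Z = 7.05 × 10^-11 m, v = Zαc/n = 3.28 × 10^6 m/s
a = v²/r = (3.28 × 10^6)² / 7.05 × 10^-11 = 1.53 × 10^23 m/s²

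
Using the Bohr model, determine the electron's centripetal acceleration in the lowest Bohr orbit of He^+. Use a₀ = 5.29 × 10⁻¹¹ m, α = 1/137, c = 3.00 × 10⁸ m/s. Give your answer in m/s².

r = n²a₀/Z = 2.65 × 10⁻¹¹ m, v = Zαc/n = 4.38 × 10⁶ m/s
a = v²/r = (4.38 × 10⁶)² / 2.65 × 10⁻¹¹ = 7.25 × 10²³ m/s²

7.25 × 10²³ m/s²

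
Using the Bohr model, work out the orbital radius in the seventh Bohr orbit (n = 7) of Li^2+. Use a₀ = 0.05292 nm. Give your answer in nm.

r_n = n²a₀/Z = 7² × 0.05292 / 3
    = 49 × 0.05292 / 3 = 0.8644 nm

0.8644 nm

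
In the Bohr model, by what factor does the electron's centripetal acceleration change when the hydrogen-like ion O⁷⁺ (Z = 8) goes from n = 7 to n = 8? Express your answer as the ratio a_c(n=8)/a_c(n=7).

2401/4096

a_c ∝ Z^3 · n^-4; with Z fixed, a_c ∝ n^-4.
a_c(n=8)/a_c(n=7) = (8/7)^-4 = 2401/4096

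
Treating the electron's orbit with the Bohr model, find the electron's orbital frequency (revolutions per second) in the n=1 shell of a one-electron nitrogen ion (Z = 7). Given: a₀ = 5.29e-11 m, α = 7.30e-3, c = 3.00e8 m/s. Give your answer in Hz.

3.23e17 Hz

r = n²a₀/Z = 7.56e-12 m, v = Zαc/n = 1.53e7 m/s
f = v/(2πr) = 3.23e17 Hz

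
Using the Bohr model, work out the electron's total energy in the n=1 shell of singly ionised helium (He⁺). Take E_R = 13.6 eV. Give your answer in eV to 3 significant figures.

E_n = −E_R·Z²/n² = −13.6 × 2²/1² = -54.4 eV

-54.4 eV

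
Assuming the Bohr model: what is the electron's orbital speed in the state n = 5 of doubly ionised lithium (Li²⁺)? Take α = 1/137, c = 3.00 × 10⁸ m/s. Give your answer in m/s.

1.31 × 10⁶ m/s

v_n = Zαc/n = 3 × 0.00730 × 3.00 × 10⁸ / 5
    = 1.31 × 10⁶ m/s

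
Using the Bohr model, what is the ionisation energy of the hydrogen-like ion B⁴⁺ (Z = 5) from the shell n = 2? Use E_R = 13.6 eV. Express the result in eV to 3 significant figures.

E_n = −E_R·Z²/n² = −13.6 × 5²/2² eV = -85.0 eV
Ionisation energy = −E_n = 85.0 eV

85.0 eV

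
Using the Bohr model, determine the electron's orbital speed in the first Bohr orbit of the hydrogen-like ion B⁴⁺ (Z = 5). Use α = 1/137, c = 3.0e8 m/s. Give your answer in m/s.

v_n = Zαc/n = 5 × 0.0073 × 3.0e8 / 1
    = 1.1e7 m/s

1.1e7 m/s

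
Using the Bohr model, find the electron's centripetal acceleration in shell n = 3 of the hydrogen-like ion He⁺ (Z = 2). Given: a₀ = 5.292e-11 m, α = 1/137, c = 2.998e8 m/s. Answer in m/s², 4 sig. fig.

8.937e21 m/s²

r = n²a₀/Z = 2.381e-10 m, v = Zαc/n = 1.459e6 m/s
a = v²/r = (1.459e6)² / 2.381e-10 = 8.937e21 m/s²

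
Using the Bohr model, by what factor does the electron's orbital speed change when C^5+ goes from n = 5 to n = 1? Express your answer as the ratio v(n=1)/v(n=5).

v ∝ Z^1 · n^-1; with Z fixed, v ∝ n^-1.
v(n=1)/v(n=5) = (1/5)^-1 = 5

5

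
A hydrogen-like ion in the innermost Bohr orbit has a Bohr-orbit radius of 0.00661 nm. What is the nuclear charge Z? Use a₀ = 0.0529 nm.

r_n = n²a₀/Z ⇒ Z = n²a₀/r = 1² × 0.0529 / 0.00661 ≈ 8.00
Z = 8

8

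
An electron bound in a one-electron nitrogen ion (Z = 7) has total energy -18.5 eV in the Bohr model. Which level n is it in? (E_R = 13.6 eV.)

E_n = −E_R Z²/n² ⇒ n² = E_R Z²/(−E_n) = 13.6 × 7² / 18.5 ≈ 36.02
n = 6

6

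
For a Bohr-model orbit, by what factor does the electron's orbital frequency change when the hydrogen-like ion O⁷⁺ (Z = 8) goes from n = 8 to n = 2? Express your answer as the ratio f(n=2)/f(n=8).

f ∝ Z^2 · n^-3; with Z fixed, f ∝ n^-3.
f(n=2)/f(n=8) = (2/8)^-3 = 64

64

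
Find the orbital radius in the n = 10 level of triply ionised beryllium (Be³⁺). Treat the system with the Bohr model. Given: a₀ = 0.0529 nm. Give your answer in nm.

1.32 nm

r_n = n²a₀/Z = 10² × 0.0529 / 4
    = 100 × 0.0529 / 4 = 1.32 nm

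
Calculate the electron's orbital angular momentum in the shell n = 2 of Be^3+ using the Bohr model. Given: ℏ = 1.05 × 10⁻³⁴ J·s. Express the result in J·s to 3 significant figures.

L_n = nℏ = 2 × 1.05 × 10⁻³⁴ = 2.10 × 10⁻³⁴ J·s

2.10 × 10⁻³⁴ J·s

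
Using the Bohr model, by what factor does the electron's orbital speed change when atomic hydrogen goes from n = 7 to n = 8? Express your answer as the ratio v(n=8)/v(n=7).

v ∝ Z^1 · n^-1; with Z fixed, v ∝ n^-1.
v(n=8)/v(n=7) = (8/7)^-1 = 7/8

7/8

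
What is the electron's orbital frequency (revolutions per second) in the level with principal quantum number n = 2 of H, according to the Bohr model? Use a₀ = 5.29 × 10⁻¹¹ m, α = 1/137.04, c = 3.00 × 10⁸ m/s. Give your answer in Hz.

r = n²a₀/Z = 2.12 × 10⁻¹⁰ m, v = Zαc/n = 1.09 × 10⁶ m/s
f = v/(2πr) = 8.23 × 10¹⁴ Hz

8.23 × 10¹⁴ Hz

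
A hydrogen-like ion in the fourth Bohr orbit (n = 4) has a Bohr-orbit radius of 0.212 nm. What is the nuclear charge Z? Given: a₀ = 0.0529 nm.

4

r_n = n²a₀/Z ⇒ Z = n²a₀/r = 4² × 0.0529 / 0.212 ≈ 3.99
Z = 4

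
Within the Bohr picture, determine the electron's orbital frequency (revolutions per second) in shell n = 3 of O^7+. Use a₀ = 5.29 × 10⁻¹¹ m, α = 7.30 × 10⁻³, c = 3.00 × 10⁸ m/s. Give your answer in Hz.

1.56 × 10¹⁶ Hz

r = n²a₀/Z = 5.95 × 10⁻¹¹ m, v = Zαc/n = 5.84 × 10⁶ m/s
f = v/(2πr) = 1.56 × 10¹⁶ Hz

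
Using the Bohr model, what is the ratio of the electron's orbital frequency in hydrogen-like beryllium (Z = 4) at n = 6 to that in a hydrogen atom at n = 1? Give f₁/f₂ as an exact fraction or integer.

f ∝ Z^2 · n^-3
f₁/f₂ = (4/1)^2 · (6/1)^-3 = 2/27

2/27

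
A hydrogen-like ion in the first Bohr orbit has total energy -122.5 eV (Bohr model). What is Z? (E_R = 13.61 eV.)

3

E_n = −E_R Z²/n² ⇒ Z² = −E_n n²/E_R = 122.5 × 1² / 13.61 ≈ 9.00
Z = 3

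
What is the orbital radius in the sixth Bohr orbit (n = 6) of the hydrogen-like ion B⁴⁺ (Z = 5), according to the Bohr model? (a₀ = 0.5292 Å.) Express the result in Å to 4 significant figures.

r_n = n²a₀/Z = 6² × 0.5292 / 5
    = 36 × 0.5292 / 5 = 3.810 Å

3.810 Å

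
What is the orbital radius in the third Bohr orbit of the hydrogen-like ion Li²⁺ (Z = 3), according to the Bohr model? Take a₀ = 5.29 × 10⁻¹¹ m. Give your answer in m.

r_n = n²a₀/Z = 3² × 5.29 × 10⁻¹¹ / 3
    = 9 × 5.29 × 10⁻¹¹ / 3 = 1.59 × 10⁻¹⁰ m

1.59 × 10⁻¹⁰ m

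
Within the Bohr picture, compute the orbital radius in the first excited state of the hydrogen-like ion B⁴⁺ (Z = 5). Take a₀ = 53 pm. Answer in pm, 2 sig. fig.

r_n = n²a₀/Z = 2² × 53 / 5
    = 4 × 53 / 5 = 42 pm

42 pm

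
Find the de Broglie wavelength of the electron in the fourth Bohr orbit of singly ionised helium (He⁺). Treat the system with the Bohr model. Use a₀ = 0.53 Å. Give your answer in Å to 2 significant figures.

6.7 Å

The Bohr quantisation condition is nλ = 2πr_n.
r_n = n²a₀/Z = 4.2 Å
λ = 2πr_n/n = 2π·4.2/4 = 6.7 Å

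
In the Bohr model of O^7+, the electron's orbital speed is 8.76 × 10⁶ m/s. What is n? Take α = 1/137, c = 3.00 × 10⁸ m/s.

2

v_n = Zαc/n ⇒ n = Zαc/v = 8 × 0.00730 × 3.00 × 10⁸ / 8.76 × 10⁶ ≈ 2.00
n = 2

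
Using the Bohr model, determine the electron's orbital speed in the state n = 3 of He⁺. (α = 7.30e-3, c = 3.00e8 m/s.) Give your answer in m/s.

1.46e6 m/s

v_n = Zαc/n = 2 × 0.00730 × 3.00e8 / 3
    = 1.46e6 m/s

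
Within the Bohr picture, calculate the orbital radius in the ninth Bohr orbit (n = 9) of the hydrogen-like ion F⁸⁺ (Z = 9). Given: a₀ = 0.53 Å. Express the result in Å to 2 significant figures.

r_n = n²a₀/Z = 9² × 0.53 / 9
    = 81 × 0.53 / 9 = 4.8 Å

4.8 Å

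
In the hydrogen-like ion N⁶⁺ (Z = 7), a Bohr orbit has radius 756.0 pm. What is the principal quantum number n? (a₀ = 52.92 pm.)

10

r_n = n²a₀/Z ⇒ n² = rZ/a₀ = 756.0 × 7 / 52.92 ≈ 100.00
n = 10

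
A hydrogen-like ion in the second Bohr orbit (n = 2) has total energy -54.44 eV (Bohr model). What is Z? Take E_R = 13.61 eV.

4

E_n = −E_R Z²/n² ⇒ Z² = −E_n n²/E_R = 54.44 × 2² / 13.61 ≈ 16.00
Z = 4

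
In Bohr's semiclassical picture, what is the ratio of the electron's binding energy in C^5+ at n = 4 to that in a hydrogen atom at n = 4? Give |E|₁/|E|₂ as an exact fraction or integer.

36

|E| ∝ Z^2 · n^-2
|E|₁/|E|₂ = (6/1)^2 · (4/4)^-2 = 36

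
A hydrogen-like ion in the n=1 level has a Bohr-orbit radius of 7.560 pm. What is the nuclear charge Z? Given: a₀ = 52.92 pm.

7

r_n = n²a₀/Z ⇒ Z = n²a₀/r = 1² × 52.92 / 7.560 ≈ 7.00
Z = 7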